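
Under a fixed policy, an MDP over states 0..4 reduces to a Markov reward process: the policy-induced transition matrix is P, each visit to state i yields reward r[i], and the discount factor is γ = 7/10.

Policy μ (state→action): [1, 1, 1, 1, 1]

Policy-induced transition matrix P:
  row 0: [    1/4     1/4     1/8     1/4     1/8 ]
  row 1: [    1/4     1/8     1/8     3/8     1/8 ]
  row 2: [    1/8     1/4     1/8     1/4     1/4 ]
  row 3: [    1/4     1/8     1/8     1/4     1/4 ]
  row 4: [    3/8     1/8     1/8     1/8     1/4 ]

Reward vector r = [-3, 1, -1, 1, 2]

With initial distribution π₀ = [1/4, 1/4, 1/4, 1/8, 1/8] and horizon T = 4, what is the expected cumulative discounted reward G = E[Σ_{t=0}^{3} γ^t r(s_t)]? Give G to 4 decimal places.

G = -0.4469

t=0: π = [0.2500, 0.2500, 0.2500, 0.1250, 0.1250], E[r] = -0.3750, γ^t·E[r] = -0.375000, running G = -0.375000
t=1: π = [0.2344, 0.1875, 0.1250, 0.2656, 0.1875], E[r] = 0.0000, γ^t·E[r] = 0.000000, running G = -0.375000
t=2: π = [0.2578, 0.1699, 0.1250, 0.2500, 0.1973], E[r] = -0.0840, γ^t·E[r] = -0.041152, running G = -0.416152
t=3: π = [0.2590, 0.1729, 0.1250, 0.2466, 0.1965], E[r] = -0.0896, γ^t·E[r] = -0.030733, running G = -0.446885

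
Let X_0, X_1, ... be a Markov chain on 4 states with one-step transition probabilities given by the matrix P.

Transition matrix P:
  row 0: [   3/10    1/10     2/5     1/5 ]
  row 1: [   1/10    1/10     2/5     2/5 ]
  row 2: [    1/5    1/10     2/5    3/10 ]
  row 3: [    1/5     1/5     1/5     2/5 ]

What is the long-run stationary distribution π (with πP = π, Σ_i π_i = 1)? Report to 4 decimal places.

π = [0.2075, 0.1325, 0.3350, 0.3250]

Balance equations π_j = Σ_i π_i·P[i][j]:
  π_0 = 3/10·π_0 + 1/10·π_1 + 1/5·π_2 + 1/5·π_3
  π_1 = 1/10·π_0 + 1/10·π_1 + 1/10·π_2 + 1/5·π_3
  π_2 = 2/5·π_0 + 2/5·π_1 + 2/5·π_2 + 1/5·π_3
  normalize: π_0 + π_1 + π_2 + π_3 = 1
Solving the linear system gives exactly π = [83/400, 53/400, 67/200, 13/40].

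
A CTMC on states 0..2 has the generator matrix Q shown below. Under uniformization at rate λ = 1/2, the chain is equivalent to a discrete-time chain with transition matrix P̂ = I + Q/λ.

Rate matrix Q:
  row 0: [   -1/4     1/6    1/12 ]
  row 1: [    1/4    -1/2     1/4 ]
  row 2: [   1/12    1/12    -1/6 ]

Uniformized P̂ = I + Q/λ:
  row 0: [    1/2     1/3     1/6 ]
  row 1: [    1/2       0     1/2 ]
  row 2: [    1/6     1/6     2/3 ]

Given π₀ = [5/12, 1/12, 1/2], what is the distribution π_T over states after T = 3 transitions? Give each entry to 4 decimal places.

t=0: π = [0.4167, 0.0833, 0.5000]
t=1: π = [0.3333, 0.2222, 0.4444]
t=2: π = [0.3519, 0.1852, 0.4630]
t=3: π = [0.3457, 0.1944, 0.4599]

π = [0.3457, 0.1944, 0.4599]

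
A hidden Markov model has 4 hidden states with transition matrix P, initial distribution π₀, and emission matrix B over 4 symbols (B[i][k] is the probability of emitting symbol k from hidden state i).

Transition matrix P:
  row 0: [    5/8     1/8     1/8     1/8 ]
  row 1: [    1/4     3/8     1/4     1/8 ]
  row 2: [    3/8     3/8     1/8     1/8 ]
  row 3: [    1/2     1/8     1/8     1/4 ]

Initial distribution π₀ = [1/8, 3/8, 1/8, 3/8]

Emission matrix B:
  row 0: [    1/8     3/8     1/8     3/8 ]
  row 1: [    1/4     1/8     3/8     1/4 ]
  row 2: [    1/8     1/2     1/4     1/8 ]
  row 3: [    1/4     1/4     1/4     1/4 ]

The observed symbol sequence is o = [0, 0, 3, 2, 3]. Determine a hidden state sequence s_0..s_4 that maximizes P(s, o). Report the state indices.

t=0: δ = [1.562e-02, 9.375e-02, 1.562e-02, 9.375e-02]  (obs o_0=0)
t=1: δ = [5.859e-03, 8.789e-03, 2.930e-03, 5.859e-03]  ψ = [3, 1, 1, 3]  (obs o_1=0)
t=2: δ = [1.373e-03, 8.240e-04, 2.747e-04, 3.662e-04]  ψ = [0, 1, 1, 3]  (obs o_2=3)
t=3: δ = [1.073e-04, 1.159e-04, 5.150e-05, 4.292e-05]  ψ = [0, 1, 1, 0]  (obs o_3=2)
t=4: δ = [2.515e-05, 1.086e-05, 3.621e-06, 3.621e-06]  ψ = [0, 1, 1, 1]  (obs o_4=3)
backtrack: best end state = 0; path = [3, 0, 0, 0, 0]

path = [3, 0, 0, 0, 0]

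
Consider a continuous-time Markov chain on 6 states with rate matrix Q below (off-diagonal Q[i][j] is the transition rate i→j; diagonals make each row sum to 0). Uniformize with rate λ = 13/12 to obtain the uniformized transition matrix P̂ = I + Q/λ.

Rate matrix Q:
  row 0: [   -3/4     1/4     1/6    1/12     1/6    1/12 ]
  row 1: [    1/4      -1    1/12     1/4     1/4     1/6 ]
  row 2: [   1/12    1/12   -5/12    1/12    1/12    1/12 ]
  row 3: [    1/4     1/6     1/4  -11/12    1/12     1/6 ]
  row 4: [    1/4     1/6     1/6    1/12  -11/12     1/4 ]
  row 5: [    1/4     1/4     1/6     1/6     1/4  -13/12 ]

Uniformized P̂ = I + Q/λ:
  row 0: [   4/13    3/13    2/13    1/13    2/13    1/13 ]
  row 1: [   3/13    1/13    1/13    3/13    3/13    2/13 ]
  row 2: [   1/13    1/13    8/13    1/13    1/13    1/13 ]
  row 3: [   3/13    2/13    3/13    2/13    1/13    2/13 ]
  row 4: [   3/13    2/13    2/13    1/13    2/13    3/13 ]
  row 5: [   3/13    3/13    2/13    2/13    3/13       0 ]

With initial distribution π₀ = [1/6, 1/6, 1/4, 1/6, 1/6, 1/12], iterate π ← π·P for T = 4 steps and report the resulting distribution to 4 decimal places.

π = [0.2035, 0.1454, 0.2805, 0.1168, 0.1431, 0.1106]

t=0: π = [0.1667, 0.1667, 0.2500, 0.1667, 0.1667, 0.0833]
t=1: π = [0.2051, 0.1410, 0.2692, 0.1218, 0.1410, 0.1218]
t=2: π = [0.2051, 0.1474, 0.2766, 0.1174, 0.1440, 0.1095]
t=3: π = [0.2040, 0.1454, 0.2792, 0.1171, 0.1433, 0.1110]
t=4: π = [0.2035, 0.1454, 0.2805, 0.1168, 0.1431, 0.1106]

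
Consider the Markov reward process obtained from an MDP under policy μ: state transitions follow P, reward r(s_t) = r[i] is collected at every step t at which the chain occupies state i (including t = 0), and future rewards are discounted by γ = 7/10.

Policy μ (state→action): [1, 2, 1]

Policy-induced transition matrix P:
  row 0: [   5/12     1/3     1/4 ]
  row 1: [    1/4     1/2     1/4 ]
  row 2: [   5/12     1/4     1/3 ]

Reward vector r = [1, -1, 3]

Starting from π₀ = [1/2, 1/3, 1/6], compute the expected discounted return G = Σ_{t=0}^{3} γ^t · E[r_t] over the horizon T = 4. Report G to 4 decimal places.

t=0: π = [0.5000, 0.3333, 0.1667], E[r] = 0.6667, γ^t·E[r] = 0.666667, running G = 0.666667
t=1: π = [0.3611, 0.3750, 0.2639], E[r] = 0.7778, γ^t·E[r] = 0.544444, running G = 1.211111
t=2: π = [0.3542, 0.3738, 0.2720], E[r] = 0.7963, γ^t·E[r] = 0.390185, running G = 1.601296
t=3: π = [0.3544, 0.3730, 0.2727], E[r] = 0.7994, γ^t·E[r] = 0.274188, running G = 1.875485

G = 1.8755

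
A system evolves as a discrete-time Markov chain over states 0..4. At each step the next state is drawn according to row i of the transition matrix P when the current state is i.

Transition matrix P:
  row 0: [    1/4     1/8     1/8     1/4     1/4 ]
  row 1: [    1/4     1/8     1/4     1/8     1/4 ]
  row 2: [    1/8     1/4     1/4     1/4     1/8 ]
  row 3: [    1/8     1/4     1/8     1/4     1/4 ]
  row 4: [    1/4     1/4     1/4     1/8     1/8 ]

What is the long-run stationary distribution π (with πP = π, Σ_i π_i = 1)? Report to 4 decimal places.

Balance equations π_j = Σ_i π_i·P[i][j]:
  π_0 = 1/4·π_0 + 1/4·π_1 + 1/8·π_2 + 1/8·π_3 + 1/4·π_4
  π_1 = 1/8·π_0 + 1/8·π_1 + 1/4·π_2 + 1/4·π_3 + 1/4·π_4
  π_2 = 1/8·π_0 + 1/4·π_1 + 1/4·π_2 + 1/8·π_3 + 1/4·π_4
  π_3 = 1/4·π_0 + 1/8·π_1 + 1/4·π_2 + 1/4·π_3 + 1/8·π_4
  normalize: π_0 + π_1 + π_2 + π_3 + π_4 = 1
Solving the linear system gives exactly π = [1/5, 1/5, 1/5, 1/5, 1/5].

π = [0.2000, 0.2000, 0.2000, 0.2000, 0.2000]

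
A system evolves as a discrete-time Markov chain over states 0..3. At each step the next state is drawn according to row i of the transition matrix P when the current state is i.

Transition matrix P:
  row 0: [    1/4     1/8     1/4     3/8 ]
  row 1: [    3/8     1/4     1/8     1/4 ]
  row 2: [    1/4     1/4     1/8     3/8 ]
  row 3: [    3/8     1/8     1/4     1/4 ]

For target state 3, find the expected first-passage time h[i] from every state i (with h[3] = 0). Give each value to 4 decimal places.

First-step conditioning: h[3] = 0; for i ≠ 3, h[i] = 1 + Σ_k P[i][k]·h[k].
  h[0] = 1 + 1/4·h[0] + 1/8·h[1] + 1/4·h[2]
  h[1] = 1 + 3/8·h[0] + 1/4·h[1] + 1/8·h[2]
  h[2] = 1 + 1/4·h[0] + 1/4·h[1] + 1/8·h[2]
Solving the 3×3 linear system over states ≠ 3 gives exactly h = [512/181, 584/181, 520/181, 0] (h[3] = 0 is the target).

h = [2.8287, 3.2265, 2.8729, 0.0000]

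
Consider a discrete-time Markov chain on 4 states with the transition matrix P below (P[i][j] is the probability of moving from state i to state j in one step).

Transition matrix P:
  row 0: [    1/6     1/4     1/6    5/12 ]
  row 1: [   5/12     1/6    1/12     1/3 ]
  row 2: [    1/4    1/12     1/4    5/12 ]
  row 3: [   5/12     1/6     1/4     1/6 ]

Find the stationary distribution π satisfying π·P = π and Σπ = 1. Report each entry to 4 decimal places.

π = [0.3073, 0.1760, 0.1951, 0.3216]

Balance equations π_j = Σ_i π_i·P[i][j]:
  π_0 = 1/6·π_0 + 5/12·π_1 + 1/4·π_2 + 5/12·π_3
  π_1 = 1/4·π_0 + 1/6·π_1 + 1/12·π_2 + 1/6·π_3
  π_2 = 1/6·π_0 + 1/12·π_1 + 1/4·π_2 + 1/4·π_3
  normalize: π_0 + π_1 + π_2 + π_3 = 1
Solving the linear system gives exactly π = [323/1051, 185/1051, 205/1051, 338/1051].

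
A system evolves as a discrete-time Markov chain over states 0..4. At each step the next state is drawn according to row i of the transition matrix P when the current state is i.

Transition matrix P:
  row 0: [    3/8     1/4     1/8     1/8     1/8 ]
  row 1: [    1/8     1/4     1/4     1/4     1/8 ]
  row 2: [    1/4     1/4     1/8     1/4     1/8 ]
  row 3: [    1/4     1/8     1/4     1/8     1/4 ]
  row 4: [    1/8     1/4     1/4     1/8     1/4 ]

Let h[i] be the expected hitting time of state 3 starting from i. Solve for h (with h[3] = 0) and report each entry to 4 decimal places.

h = [5.6176, 4.8276, 4.9154, 0.0000, 5.5172]

First-step conditioning: h[3] = 0; for i ≠ 3, h[i] = 1 + Σ_k P[i][k]·h[k].
  h[0] = 1 + 3/8·h[0] + 1/4·h[1] + 1/8·h[2] + 1/8·h[4]
  h[1] = 1 + 1/8·h[0] + 1/4·h[1] + 1/4·h[2] + 1/8·h[4]
  h[2] = 1 + 1/4·h[0] + 1/4·h[1] + 1/8·h[2] + 1/8·h[4]
  h[4] = 1 + 1/8·h[0] + 1/4·h[1] + 1/4·h[2] + 1/4·h[4]
Solving the 4×4 linear system over states ≠ 3 gives exactly h = [1792/319, 140/29, 1568/319, 0, 160/29] (h[3] = 0 is the target).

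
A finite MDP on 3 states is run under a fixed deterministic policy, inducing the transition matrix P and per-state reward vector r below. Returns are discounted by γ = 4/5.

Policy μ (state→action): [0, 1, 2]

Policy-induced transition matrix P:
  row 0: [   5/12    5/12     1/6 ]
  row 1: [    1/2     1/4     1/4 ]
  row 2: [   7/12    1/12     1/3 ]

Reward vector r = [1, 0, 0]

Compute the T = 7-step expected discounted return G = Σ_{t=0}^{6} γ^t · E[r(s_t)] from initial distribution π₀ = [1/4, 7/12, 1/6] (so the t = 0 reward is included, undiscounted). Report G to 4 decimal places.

t=0: π = [0.2500, 0.5833, 0.1667], E[r] = 0.2500, γ^t·E[r] = 0.250000, running G = 0.250000
t=1: π = [0.4931, 0.2639, 0.2431], E[r] = 0.4931, γ^t·E[r] = 0.394444, running G = 0.644444
t=2: π = [0.4792, 0.2917, 0.2292], E[r] = 0.4792, γ^t·E[r] = 0.306667, running G = 0.951111
t=3: π = [0.4792, 0.2917, 0.2292], E[r] = 0.4792, γ^t·E[r] = 0.245333, running G = 1.196444
t=4: π = [0.4792, 0.2917, 0.2292], E[r] = 0.4792, γ^t·E[r] = 0.196267, running G = 1.392711
t=5: π = [0.4792, 0.2917, 0.2292], E[r] = 0.4792, γ^t·E[r] = 0.157013, running G = 1.549724
t=6: π = [0.4792, 0.2917, 0.2292], E[r] = 0.4792, γ^t·E[r] = 0.125611, running G = 1.675335

G = 1.6753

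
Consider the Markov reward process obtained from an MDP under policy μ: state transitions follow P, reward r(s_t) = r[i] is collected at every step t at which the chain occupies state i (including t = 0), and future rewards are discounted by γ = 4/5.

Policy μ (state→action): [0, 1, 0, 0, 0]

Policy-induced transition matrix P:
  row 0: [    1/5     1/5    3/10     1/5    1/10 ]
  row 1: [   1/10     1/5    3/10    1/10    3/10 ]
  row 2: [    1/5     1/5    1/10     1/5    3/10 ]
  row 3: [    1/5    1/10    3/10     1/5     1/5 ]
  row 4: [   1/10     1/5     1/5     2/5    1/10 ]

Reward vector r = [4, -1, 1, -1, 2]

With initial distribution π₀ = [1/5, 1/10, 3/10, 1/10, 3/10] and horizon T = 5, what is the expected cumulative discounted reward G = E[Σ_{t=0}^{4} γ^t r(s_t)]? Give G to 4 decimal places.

t=0: π = [0.2000, 0.1000, 0.3000, 0.1000, 0.3000], E[r] = 1.5000, γ^t·E[r] = 1.500000, running G = 1.500000
t=1: π = [0.1600, 0.1900, 0.2100, 0.2500, 0.1900], E[r] = 0.7900, γ^t·E[r] = 0.632000, running G = 2.132000
t=2: π = [0.1620, 0.1750, 0.2390, 0.2190, 0.2050], E[r] = 0.9030, γ^t·E[r] = 0.577920, running G = 2.709920
t=3: π = [0.1620, 0.1781, 0.2317, 0.2235, 0.2047], E[r] = 0.8875, γ^t·E[r] = 0.454400, running G = 3.164320
t=4: π = [0.1617, 0.1777, 0.2332, 0.2231, 0.2043], E[r] = 0.8879, γ^t·E[r] = 0.363688, running G = 3.528008

G = 3.5280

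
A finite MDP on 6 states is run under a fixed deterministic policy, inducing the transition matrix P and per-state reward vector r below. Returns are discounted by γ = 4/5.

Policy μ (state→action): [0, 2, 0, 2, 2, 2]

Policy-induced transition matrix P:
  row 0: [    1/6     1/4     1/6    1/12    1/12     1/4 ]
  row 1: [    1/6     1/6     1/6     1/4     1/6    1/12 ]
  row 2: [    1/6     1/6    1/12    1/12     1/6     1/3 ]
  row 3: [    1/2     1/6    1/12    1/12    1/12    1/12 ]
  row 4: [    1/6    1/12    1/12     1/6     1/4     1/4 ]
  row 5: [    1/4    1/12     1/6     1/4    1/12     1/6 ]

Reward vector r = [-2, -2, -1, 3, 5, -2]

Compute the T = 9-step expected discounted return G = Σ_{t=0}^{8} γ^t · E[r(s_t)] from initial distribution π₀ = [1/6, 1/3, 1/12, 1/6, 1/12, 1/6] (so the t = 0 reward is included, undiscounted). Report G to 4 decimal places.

t=0: π = [0.1667, 0.3333, 0.0833, 0.1667, 0.0833, 0.1667], E[r] = -0.5000, γ^t·E[r] = -0.500000, running G = -0.500000
t=1: π = [0.2361, 0.1597, 0.1389, 0.1736, 0.1319, 0.1597], E[r] = -0.0694, γ^t·E[r] = -0.055556, running G = -0.555556
t=2: π = [0.2378, 0.1620, 0.1296, 0.1476, 0.1302, 0.1927], E[r] = -0.2211, γ^t·E[r] = -0.141481, running G = -0.697037
t=3: π = [0.2319, 0.1596, 0.1327, 0.1533, 0.1293, 0.1931], E[r] = -0.1954, γ^t·E[r] = -0.100025, running G = -0.797062
t=4: π = [0.2339, 0.1591, 0.1321, 0.1529, 0.1292, 0.1928], E[r] = -0.1987, γ^t·E[r] = -0.081396, running G = -0.878458
t=5: π = [0.2337, 0.1593, 0.1322, 0.1528, 0.1291, 0.1929], E[r] = -0.2001, γ^t·E[r] = -0.065561, running G = -0.944019
t=6: π = [0.2337, 0.1593, 0.1322, 0.1528, 0.1291, 0.1929], E[r] = -0.1998, γ^t·E[r] = -0.052377, running G = -0.996396
t=7: π = [0.2337, 0.1593, 0.1322, 0.1528, 0.1291, 0.1929], E[r] = -0.1998, γ^t·E[r] = -0.041905, running G = -1.038302
t=8: π = [0.2337, 0.1593, 0.1322, 0.1528, 0.1291, 0.1929], E[r] = -0.1998, γ^t·E[r] = -0.033526, running G = -1.071827

G = -1.0718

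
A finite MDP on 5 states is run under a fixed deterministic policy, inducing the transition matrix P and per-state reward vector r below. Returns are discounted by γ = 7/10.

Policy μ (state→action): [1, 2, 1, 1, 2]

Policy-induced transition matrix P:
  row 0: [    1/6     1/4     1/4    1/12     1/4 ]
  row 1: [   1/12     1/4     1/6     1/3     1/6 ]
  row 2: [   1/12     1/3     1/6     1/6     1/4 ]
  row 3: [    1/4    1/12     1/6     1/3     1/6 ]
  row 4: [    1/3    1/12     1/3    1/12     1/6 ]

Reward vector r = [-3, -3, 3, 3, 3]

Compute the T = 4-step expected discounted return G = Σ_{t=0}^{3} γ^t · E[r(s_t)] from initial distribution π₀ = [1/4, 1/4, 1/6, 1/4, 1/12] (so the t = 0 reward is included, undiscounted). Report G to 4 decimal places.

t=0: π = [0.2500, 0.2500, 0.1667, 0.2500, 0.0833], E[r] = 0.0000, γ^t·E[r] = 0.000000, running G = 0.000000
t=1: π = [0.1667, 0.2083, 0.2014, 0.2222, 0.2014], E[r] = 0.7500, γ^t·E[r] = 0.525000, running G = 0.525000
t=2: π = [0.1846, 0.1962, 0.2141, 0.2078, 0.1973], E[r] = 0.7153, γ^t·E[r] = 0.350486, running G = 0.875486
t=3: π = [0.1827, 0.2003, 0.2149, 0.2022, 0.1999], E[r] = 0.7020, γ^t·E[r] = 0.240775, running G = 1.116261

G = 1.1163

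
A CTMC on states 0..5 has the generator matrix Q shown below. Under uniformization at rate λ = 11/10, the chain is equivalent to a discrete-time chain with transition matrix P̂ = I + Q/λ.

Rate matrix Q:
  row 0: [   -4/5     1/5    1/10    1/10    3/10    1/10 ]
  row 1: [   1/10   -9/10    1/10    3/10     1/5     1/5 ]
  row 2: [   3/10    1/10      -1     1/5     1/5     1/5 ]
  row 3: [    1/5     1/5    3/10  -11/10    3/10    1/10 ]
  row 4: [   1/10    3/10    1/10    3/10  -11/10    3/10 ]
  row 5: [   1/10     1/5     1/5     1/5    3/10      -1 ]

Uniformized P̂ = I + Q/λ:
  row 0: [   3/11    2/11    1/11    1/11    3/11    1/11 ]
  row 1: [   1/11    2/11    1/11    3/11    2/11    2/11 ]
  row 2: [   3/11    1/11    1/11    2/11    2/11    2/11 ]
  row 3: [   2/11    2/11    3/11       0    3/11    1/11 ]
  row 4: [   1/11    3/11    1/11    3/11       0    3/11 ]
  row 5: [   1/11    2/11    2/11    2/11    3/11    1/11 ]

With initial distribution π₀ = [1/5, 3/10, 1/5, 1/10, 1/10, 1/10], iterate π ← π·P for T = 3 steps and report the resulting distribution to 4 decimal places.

t=0: π = [0.2000, 0.3000, 0.2000, 0.1000, 0.1000, 0.1000]
t=1: π = [0.1727, 0.1727, 0.1182, 0.1818, 0.2000, 0.1545]
t=2: π = [0.1603, 0.1893, 0.1380, 0.1669, 0.1917, 0.1537]
t=3: π = [0.1603, 0.1867, 0.1352, 0.1715, 0.1907, 0.1555]

π = [0.1603, 0.1867, 0.1352, 0.1715, 0.1907, 0.1555]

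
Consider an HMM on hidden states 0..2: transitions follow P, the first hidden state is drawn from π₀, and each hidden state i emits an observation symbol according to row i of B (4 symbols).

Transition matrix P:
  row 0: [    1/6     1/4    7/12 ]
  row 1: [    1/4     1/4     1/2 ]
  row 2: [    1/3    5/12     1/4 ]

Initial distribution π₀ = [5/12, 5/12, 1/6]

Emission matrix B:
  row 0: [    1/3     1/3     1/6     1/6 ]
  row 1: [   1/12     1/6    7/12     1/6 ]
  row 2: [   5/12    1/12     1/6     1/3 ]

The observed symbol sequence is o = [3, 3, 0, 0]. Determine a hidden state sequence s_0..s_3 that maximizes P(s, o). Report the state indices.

t=0: δ = [6.944e-02, 6.944e-02, 5.556e-02]  (obs o_0=3)
t=1: δ = [3.086e-03, 3.858e-03, 1.350e-02]  ψ = [2, 2, 0]  (obs o_1=3)
t=2: δ = [1.500e-03, 4.689e-04, 1.407e-03]  ψ = [2, 2, 2]  (obs o_2=0)
t=3: δ = [1.563e-04, 4.884e-05, 3.647e-04]  ψ = [2, 2, 0]  (obs o_3=0)
backtrack: best end state = 2; path = [0, 2, 0, 2]

path = [0, 2, 0, 2]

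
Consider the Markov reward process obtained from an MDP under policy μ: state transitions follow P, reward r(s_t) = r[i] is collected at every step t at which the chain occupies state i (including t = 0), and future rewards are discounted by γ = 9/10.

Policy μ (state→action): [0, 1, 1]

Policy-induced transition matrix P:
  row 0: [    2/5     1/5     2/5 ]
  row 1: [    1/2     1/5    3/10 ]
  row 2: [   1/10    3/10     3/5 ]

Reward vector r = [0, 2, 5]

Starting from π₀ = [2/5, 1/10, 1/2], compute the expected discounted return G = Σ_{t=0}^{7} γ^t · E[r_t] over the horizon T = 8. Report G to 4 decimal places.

t=0: π = [0.4000, 0.1000, 0.5000], E[r] = 2.7000, γ^t·E[r] = 2.700000, running G = 2.700000
t=1: π = [0.2600, 0.2500, 0.4900], E[r] = 2.9500, γ^t·E[r] = 2.655000, running G = 5.355000
t=2: π = [0.2780, 0.2490, 0.4730], E[r] = 2.8630, γ^t·E[r] = 2.319030, running G = 7.674030
t=3: π = [0.2830, 0.2473, 0.4697], E[r] = 2.8431, γ^t·E[r] = 2.072620, running G = 9.746650
t=4: π = [0.2838, 0.2470, 0.4692], E[r] = 2.8400, γ^t·E[r] = 1.863317, running G = 11.609967
t=5: π = [0.2839, 0.2469, 0.4691], E[r] = 2.8396, γ^t·E[r] = 1.676736, running G = 13.286703
t=6: π = [0.2839, 0.2469, 0.4691], E[r] = 2.8395, γ^t·E[r] = 1.509034, running G = 14.795737
t=7: π = [0.2840, 0.2469, 0.4691], E[r] = 2.8395, γ^t·E[r] = 1.358127, running G = 16.153865

G = 16.1539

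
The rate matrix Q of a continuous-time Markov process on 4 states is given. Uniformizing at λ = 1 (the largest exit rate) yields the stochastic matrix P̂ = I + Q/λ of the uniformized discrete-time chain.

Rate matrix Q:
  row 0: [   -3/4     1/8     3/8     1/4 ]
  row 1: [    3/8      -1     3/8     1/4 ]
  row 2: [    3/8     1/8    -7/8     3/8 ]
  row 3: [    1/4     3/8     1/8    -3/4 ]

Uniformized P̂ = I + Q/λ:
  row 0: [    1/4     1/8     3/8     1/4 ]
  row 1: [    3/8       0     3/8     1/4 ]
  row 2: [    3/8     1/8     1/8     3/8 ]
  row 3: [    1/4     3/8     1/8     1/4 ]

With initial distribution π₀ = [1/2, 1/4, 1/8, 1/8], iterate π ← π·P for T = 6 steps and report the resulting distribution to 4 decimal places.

π = [0.3022, 0.1734, 0.2439, 0.2805]

t=0: π = [0.5000, 0.2500, 0.1250, 0.1250]
t=1: π = [0.2969, 0.1250, 0.3125, 0.2656]
t=2: π = [0.3047, 0.1758, 0.2305, 0.2891]
t=3: π = [0.3008, 0.1753, 0.2451, 0.2788]
t=4: π = [0.3026, 0.1728, 0.2440, 0.2806]
t=5: π = [0.3021, 0.1736, 0.2438, 0.2805]
t=6: π = [0.3022, 0.1734, 0.2439, 0.2805]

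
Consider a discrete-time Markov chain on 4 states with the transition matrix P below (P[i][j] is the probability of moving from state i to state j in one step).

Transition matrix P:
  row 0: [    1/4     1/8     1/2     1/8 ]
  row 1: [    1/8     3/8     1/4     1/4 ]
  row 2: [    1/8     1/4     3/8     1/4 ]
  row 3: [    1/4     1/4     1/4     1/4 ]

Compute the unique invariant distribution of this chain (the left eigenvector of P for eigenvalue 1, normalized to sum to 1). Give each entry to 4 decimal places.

π = [0.1754, 0.2607, 0.3358, 0.2281]

Balance equations π_j = Σ_i π_i·P[i][j]:
  π_0 = 1/4·π_0 + 1/8·π_1 + 1/8·π_2 + 1/4·π_3
  π_1 = 1/8·π_0 + 3/8·π_1 + 1/4·π_2 + 1/4·π_3
  π_2 = 1/2·π_0 + 1/4·π_1 + 3/8·π_2 + 1/4·π_3
  normalize: π_0 + π_1 + π_2 + π_3 = 1
Solving the linear system gives exactly π = [10/57, 104/399, 134/399, 13/57].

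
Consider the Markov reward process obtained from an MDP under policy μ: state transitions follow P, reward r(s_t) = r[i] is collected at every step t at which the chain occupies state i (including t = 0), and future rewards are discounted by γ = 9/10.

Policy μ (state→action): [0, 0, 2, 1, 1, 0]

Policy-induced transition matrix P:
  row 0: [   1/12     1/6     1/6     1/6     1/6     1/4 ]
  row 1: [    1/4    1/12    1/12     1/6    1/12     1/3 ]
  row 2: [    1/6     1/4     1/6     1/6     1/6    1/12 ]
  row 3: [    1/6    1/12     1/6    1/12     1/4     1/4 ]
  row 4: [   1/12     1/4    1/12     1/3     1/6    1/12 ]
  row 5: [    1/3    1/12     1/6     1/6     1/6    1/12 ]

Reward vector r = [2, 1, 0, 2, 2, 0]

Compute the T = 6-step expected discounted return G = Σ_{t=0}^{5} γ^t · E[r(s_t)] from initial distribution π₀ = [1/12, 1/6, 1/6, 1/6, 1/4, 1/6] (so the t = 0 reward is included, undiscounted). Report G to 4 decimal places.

G = 5.6468

t=0: π = [0.0833, 0.1667, 0.1667, 0.1667, 0.2500, 0.1667], E[r] = 1.1667, γ^t·E[r] = 1.166667, running G = 1.166667
t=1: π = [0.1806, 0.1597, 0.1319, 0.1944, 0.1667, 0.1667], E[r] = 1.2431, γ^t·E[r] = 1.118750, running G = 2.285417
t=2: π = [0.1788, 0.1481, 0.1395, 0.1782, 0.1696, 0.1858], E[r] = 1.2014, γ^t·E[r] = 0.973125, running G = 3.258542
t=3: π = [0.1809, 0.1497, 0.1402, 0.1801, 0.1692, 0.1799], E[r] = 1.2101, γ^t·E[r] = 0.882176, running G = 4.140717
t=4: π = [0.1799, 0.1500, 0.1401, 0.1799, 0.1692, 0.1809], E[r] = 1.2080, γ^t·E[r] = 0.792550, running G = 4.933268
t=5: π = [0.1802, 0.1499, 0.1401, 0.1799, 0.1692, 0.1808], E[r] = 1.2084, γ^t·E[r] = 0.713546, running G = 5.646814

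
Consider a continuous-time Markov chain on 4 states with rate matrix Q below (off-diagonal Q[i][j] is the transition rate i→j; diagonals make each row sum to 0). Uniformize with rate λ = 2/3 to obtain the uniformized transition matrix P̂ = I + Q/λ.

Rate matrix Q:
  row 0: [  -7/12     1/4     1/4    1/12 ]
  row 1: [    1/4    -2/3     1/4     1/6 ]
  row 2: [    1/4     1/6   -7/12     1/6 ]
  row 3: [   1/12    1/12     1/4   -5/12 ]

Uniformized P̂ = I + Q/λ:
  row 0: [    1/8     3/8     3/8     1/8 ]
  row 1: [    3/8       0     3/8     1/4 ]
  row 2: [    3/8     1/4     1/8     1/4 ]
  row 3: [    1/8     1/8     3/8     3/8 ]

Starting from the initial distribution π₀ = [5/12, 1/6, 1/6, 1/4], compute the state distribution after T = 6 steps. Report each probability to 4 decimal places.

t=0: π = [0.4167, 0.1667, 0.1667, 0.2500]
t=1: π = [0.2083, 0.2292, 0.3333, 0.2292]
t=2: π = [0.2656, 0.1901, 0.2917, 0.2526]
t=3: π = [0.2454, 0.2041, 0.3021, 0.2484]
t=4: π = [0.2515, 0.1986, 0.2995, 0.2504]
t=5: π = [0.2495, 0.2005, 0.3001, 0.2499]
t=6: π = [0.2502, 0.1998, 0.3000, 0.2500]

π = [0.2502, 0.1998, 0.3000, 0.2500]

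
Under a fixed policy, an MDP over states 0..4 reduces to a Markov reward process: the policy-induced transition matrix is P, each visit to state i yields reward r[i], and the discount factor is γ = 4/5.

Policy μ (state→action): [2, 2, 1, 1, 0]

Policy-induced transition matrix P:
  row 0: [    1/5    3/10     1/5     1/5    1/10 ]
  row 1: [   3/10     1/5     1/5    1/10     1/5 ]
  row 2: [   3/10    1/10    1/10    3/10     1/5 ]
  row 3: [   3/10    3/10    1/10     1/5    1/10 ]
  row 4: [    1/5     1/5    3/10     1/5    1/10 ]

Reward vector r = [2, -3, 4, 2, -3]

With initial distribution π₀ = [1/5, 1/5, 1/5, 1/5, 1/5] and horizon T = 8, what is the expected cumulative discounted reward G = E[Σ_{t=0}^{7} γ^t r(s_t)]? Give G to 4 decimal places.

G = 2.0572

t=0: π = [0.2000, 0.2000, 0.2000, 0.2000, 0.2000], E[r] = 0.4000, γ^t·E[r] = 0.400000, running G = 0.400000
t=1: π = [0.2600, 0.2200, 0.1800, 0.2000, 0.1400], E[r] = 0.5600, γ^t·E[r] = 0.448000, running G = 0.848000
t=2: π = [0.2600, 0.2280, 0.1760, 0.1960, 0.1400], E[r] = 0.5120, γ^t·E[r] = 0.327680, running G = 1.175680
t=3: π = [0.2600, 0.2280, 0.1768, 0.1948, 0.1404], E[r] = 0.5116, γ^t·E[r] = 0.261939, running G = 1.437619
t=4: π = [0.2600, 0.2278, 0.1769, 0.1949, 0.1405], E[r] = 0.5124, γ^t·E[r] = 0.209863, running G = 1.647482
t=5: π = [0.2600, 0.2278, 0.1769, 0.1949, 0.1405], E[r] = 0.5124, γ^t·E[r] = 0.167911, running G = 1.815393
t=6: π = [0.2600, 0.2278, 0.1769, 0.1949, 0.1405], E[r] = 0.5124, γ^t·E[r] = 0.134325, running G = 1.949718
t=7: π = [0.2600, 0.2278, 0.1769, 0.1949, 0.1405], E[r] = 0.5124, γ^t·E[r] = 0.107459, running G = 2.057177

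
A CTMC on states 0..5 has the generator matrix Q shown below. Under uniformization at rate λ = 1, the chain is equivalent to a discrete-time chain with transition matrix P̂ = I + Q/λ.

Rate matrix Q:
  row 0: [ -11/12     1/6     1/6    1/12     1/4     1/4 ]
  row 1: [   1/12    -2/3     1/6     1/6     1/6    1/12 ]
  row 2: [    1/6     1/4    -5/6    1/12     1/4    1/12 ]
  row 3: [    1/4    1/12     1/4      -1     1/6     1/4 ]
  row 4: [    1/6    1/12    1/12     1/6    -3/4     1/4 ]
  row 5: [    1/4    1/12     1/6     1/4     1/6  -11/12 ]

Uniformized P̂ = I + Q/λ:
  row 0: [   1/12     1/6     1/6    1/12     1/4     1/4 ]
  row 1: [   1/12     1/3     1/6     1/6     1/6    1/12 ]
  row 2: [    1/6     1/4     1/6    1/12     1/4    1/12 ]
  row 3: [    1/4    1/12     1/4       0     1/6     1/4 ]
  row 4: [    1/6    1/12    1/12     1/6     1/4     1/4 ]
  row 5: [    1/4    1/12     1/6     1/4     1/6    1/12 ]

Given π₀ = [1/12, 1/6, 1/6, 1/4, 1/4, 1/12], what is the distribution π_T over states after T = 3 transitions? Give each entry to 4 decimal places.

t=0: π = [0.0833, 0.1667, 0.1667, 0.2500, 0.2500, 0.0833]
t=1: π = [0.1736, 0.1597, 0.1667, 0.1111, 0.2083, 0.1806]
t=2: π = [0.1632, 0.1655, 0.1586, 0.1348, 0.2124, 0.1655]
t=3: π = [0.1643, 0.1647, 0.1602, 0.1312, 0.2112, 0.1684]

π = [0.1643, 0.1647, 0.1602, 0.1312, 0.2112, 0.1684]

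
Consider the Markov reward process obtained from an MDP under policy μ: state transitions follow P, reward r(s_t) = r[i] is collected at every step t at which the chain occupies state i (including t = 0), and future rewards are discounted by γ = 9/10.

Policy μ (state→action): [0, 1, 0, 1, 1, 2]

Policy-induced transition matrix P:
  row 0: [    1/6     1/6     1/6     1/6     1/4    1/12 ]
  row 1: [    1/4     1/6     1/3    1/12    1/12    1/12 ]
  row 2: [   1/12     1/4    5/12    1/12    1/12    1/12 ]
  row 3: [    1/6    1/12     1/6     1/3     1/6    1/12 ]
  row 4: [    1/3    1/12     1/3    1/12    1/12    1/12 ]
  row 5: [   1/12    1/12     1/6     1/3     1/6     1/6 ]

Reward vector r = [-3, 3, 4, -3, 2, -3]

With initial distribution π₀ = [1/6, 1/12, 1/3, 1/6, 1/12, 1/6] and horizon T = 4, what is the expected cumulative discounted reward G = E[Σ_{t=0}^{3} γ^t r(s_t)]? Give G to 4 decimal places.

t=0: π = [0.1667, 0.0833, 0.3333, 0.1667, 0.0833, 0.1667], E[r] = 0.2500, γ^t·E[r] = 0.250000, running G = 0.250000
t=1: π = [0.1458, 0.1597, 0.2778, 0.1806, 0.1389, 0.0972], E[r] = 0.5972, γ^t·E[r] = 0.537500, running G = 0.787500
t=2: π = [0.1719, 0.1551, 0.2859, 0.1649, 0.1308, 0.0914], E[r] = 0.5856, γ^t·E[r] = 0.474375, running G = 1.261875
t=3: π = [0.1699, 0.1582, 0.2858, 0.1617, 0.1333, 0.0910], E[r] = 0.6166, γ^t·E[r] = 0.449473, running G = 1.711348

G = 1.7113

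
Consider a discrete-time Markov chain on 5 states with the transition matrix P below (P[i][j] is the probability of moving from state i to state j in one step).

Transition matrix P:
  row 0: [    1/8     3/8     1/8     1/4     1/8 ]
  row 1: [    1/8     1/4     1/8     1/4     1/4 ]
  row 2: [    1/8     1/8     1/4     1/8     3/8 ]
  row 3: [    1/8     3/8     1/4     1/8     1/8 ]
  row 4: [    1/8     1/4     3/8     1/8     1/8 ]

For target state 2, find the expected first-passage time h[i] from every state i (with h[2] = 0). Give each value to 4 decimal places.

First-step conditioning: h[2] = 0; for i ≠ 2, h[i] = 1 + Σ_k P[i][k]·h[k].
  h[0] = 1 + 1/8·h[0] + 3/8·h[1] + 1/4·h[3] + 1/8·h[4]
  h[1] = 1 + 1/8·h[0] + 1/4·h[1] + 1/4·h[3] + 1/4·h[4]
  h[3] = 1 + 1/8·h[0] + 3/8·h[1] + 1/8·h[3] + 1/8·h[4]
  h[4] = 1 + 1/8·h[0] + 1/4·h[1] + 1/8·h[3] + 1/8·h[4]
Solving the 4×4 linear system over states ≠ 2 gives exactly h = [5256/1007, 5120/1007, 0, 4672/1007, 4032/1007] (h[2] = 0 is the target).

h = [5.2195, 5.0844, 0.0000, 4.6395, 4.0040]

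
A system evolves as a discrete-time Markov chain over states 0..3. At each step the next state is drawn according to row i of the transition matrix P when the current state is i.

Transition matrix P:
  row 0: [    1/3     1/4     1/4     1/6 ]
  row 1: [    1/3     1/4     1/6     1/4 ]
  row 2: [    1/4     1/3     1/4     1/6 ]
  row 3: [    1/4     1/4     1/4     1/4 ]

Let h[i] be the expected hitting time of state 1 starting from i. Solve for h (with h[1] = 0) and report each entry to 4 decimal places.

First-step conditioning: h[1] = 0; for i ≠ 1, h[i] = 1 + Σ_k P[i][k]·h[k].
  h[0] = 1 + 1/3·h[0] + 1/4·h[2] + 1/6·h[3]
  h[2] = 1 + 1/4·h[0] + 1/4·h[2] + 1/6·h[3]
  h[3] = 1 + 1/4·h[0] + 1/4·h[2] + 1/4·h[3]
Solving the 3×3 linear system over states ≠ 1 gives exactly h = [48/13, 0, 44/13, 48/13] (h[1] = 0 is the target).

h = [3.6923, 0.0000, 3.3846, 3.6923]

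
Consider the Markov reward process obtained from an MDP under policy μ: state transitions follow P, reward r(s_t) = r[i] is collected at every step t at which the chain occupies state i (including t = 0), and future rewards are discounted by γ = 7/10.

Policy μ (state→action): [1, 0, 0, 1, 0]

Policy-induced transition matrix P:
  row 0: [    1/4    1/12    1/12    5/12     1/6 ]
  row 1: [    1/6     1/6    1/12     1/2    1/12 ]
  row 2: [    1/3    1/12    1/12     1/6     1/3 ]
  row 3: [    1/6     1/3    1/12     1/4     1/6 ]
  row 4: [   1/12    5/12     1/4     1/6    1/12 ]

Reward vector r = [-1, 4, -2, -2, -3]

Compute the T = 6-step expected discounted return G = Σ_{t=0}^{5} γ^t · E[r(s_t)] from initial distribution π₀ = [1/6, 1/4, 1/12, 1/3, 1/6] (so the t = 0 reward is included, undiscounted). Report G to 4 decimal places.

t=0: π = [0.1667, 0.2500, 0.0833, 0.3333, 0.1667], E[r] = -0.5000, γ^t·E[r] = -0.500000, running G = -0.500000
t=1: π = [0.1806, 0.2431, 0.1111, 0.3194, 0.1458], E[r] = -0.5069, γ^t·E[r] = -0.354861, running G = -0.854861
t=2: π = [0.1881, 0.2321, 0.1076, 0.3194, 0.1528], E[r] = -0.5723, γ^t·E[r] = -0.280446, running G = -1.135307
t=3: π = [0.1875, 0.2335, 0.1088, 0.3177, 0.1525], E[r] = -0.5642, γ^t·E[r] = -0.193533, running G = -1.328840
t=4: π = [0.1877, 0.2330, 0.1088, 0.3178, 0.1526], E[r] = -0.5666, γ^t·E[r] = -0.136046, running G = -1.464886
t=5: π = [0.1877, 0.2331, 0.1088, 0.3178, 0.1527], E[r] = -0.5664, γ^t·E[r] = -0.095191, running G = -1.560077

G = -1.5601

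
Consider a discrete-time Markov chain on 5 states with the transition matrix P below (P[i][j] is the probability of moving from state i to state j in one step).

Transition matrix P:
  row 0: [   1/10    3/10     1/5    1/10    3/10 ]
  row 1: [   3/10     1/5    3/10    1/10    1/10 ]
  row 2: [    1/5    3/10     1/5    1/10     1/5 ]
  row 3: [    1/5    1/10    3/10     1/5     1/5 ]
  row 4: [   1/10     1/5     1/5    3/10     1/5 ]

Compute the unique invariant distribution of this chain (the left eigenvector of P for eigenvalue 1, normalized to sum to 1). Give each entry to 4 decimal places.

Balance equations π_j = Σ_i π_i·P[i][j]:
  π_0 = 1/10·π_0 + 3/10·π_1 + 1/5·π_2 + 1/5·π_3 + 1/10·π_4
  π_1 = 3/10·π_0 + 1/5·π_1 + 3/10·π_2 + 1/10·π_3 + 1/5·π_4
  π_2 = 1/5·π_0 + 3/10·π_1 + 1/5·π_2 + 3/10·π_3 + 1/5·π_4
  π_3 = 1/10·π_0 + 1/10·π_1 + 1/10·π_2 + 1/5·π_3 + 3/10·π_4
  normalize: π_0 + π_1 + π_2 + π_3 + π_4 = 1
Solving the linear system gives exactly π = [2005/10859, 2463/10859, 2586/10859, 1679/10859, 2126/10859].

π = [0.1846, 0.2268, 0.2381, 0.1546, 0.1958]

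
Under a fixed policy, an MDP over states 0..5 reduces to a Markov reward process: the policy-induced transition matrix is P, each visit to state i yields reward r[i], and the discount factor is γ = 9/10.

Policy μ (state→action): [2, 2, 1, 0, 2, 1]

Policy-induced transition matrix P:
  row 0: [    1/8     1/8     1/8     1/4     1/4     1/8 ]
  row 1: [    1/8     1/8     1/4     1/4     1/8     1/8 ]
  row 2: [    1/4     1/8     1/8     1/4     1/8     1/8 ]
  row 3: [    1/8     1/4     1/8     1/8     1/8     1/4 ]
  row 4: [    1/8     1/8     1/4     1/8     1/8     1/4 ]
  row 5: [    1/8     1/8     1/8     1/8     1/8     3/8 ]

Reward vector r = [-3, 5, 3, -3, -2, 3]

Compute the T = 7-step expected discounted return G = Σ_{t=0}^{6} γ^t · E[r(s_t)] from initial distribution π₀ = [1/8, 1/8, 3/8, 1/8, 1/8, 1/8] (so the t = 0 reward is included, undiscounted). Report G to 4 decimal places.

t=0: π = [0.1250, 0.1250, 0.3750, 0.1250, 0.1250, 0.1250], E[r] = 1.1250, γ^t·E[r] = 1.125000, running G = 1.125000
t=1: π = [0.1719, 0.1406, 0.1563, 0.2031, 0.1406, 0.1875], E[r] = 0.3281, γ^t·E[r] = 0.295313, running G = 1.420313
t=2: π = [0.1445, 0.1504, 0.1602, 0.1836, 0.1465, 0.2148], E[r] = 0.5996, γ^t·E[r] = 0.485684, running G = 1.905996
t=3: π = [0.1450, 0.1479, 0.1621, 0.1819, 0.1431, 0.2200], E[r] = 0.6191, γ^t·E[r] = 0.451354, running G = 2.357350
t=4: π = [0.1453, 0.1477, 0.1614, 0.1819, 0.1431, 0.2206], E[r] = 0.6169, γ^t·E[r] = 0.404777, running G = 2.762126
t=5: π = [0.1452, 0.1477, 0.1614, 0.1818, 0.1432, 0.2208], E[r] = 0.6179, γ^t·E[r] = 0.364844, running G = 3.126970
t=6: π = [0.1452, 0.1477, 0.1614, 0.1818, 0.1431, 0.2208], E[r] = 0.6180, γ^t·E[r] = 0.328430, running G = 3.455400

G = 3.4554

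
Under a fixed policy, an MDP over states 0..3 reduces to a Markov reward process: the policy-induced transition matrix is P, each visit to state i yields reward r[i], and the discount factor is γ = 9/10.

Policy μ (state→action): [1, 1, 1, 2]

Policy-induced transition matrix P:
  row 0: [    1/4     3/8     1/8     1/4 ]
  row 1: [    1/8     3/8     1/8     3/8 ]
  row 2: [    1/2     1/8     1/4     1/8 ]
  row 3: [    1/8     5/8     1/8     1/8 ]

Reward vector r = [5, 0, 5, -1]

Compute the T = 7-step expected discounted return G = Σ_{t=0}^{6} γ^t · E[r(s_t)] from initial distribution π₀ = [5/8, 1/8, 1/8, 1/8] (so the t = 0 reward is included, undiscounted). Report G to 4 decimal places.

t=0: π = [0.6250, 0.1250, 0.1250, 0.1250], E[r] = 3.6250, γ^t·E[r] = 3.625000, running G = 3.625000
t=1: π = [0.2500, 0.3750, 0.1406, 0.2344], E[r] = 1.7188, γ^t·E[r] = 1.546875, running G = 5.171875
t=2: π = [0.2090, 0.3984, 0.1426, 0.2500], E[r] = 1.5078, γ^t·E[r] = 1.221328, running G = 6.393203
t=3: π = [0.2046, 0.4019, 0.1428, 0.2507], E[r] = 1.4863, γ^t·E[r] = 1.083533, running G = 7.476736
t=4: π = [0.2041, 0.4020, 0.1429, 0.2510], E[r] = 1.4839, γ^t·E[r] = 0.973578, running G = 8.450314
t=5: π = [0.2041, 0.4020, 0.1429, 0.2510], E[r] = 1.4837, γ^t·E[r] = 0.876112, running G = 9.326427
t=6: π = [0.2041, 0.4020, 0.1429, 0.2510], E[r] = 1.4837, γ^t·E[r] = 0.788485, running G = 10.114911

G = 10.1149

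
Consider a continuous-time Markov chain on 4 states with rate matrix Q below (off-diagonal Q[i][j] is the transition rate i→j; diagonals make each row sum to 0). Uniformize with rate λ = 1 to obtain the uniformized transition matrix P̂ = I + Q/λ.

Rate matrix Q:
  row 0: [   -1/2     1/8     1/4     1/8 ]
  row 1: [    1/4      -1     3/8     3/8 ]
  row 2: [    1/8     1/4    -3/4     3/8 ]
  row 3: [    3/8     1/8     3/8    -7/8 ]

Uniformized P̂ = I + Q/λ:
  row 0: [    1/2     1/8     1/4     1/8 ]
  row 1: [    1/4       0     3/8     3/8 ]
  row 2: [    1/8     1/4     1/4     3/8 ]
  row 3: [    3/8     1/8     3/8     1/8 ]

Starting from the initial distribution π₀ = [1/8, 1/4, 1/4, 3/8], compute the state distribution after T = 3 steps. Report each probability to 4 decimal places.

π = [0.3213, 0.1433, 0.2986, 0.2368]

t=0: π = [0.1250, 0.2500, 0.2500, 0.3750]
t=1: π = [0.2969, 0.1250, 0.3281, 0.2500]
t=2: π = [0.3145, 0.1504, 0.2969, 0.2383]
t=3: π = [0.3213, 0.1433, 0.2986, 0.2368]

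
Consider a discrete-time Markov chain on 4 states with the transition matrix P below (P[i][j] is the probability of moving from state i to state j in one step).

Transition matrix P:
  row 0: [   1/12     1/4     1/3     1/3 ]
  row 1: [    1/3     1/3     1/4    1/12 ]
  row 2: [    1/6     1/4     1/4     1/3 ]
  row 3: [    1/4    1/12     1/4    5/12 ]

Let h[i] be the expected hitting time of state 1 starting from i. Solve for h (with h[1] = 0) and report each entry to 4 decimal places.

First-step conditioning: h[1] = 0; for i ≠ 1, h[i] = 1 + Σ_k P[i][k]·h[k].
  h[0] = 1 + 1/12·h[0] + 1/3·h[2] + 1/3·h[3]
  h[2] = 1 + 1/6·h[0] + 1/4·h[2] + 1/3·h[3]
  h[3] = 1 + 1/4·h[0] + 1/4·h[2] + 5/12·h[3]
Solving the 3×3 linear system over states ≠ 1 gives exactly h = [132/25, 0, 132/25, 156/25] (h[1] = 0 is the target).

h = [5.2800, 0.0000, 5.2800, 6.2400]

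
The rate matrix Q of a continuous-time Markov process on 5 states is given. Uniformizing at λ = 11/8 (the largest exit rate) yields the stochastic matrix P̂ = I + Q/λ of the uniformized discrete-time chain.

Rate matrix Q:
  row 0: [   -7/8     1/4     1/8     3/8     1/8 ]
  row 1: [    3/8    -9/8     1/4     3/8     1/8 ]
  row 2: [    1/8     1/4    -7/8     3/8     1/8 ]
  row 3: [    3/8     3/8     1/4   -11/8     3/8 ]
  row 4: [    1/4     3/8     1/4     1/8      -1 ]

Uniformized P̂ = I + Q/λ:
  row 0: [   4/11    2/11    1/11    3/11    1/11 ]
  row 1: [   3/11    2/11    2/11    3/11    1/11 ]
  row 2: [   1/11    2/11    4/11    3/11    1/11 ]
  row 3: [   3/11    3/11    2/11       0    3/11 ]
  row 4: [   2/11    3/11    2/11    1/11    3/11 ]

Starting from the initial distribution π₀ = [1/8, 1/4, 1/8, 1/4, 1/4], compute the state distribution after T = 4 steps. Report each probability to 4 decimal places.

π = [0.2455, 0.2133, 0.1950, 0.1925, 0.1538]

t=0: π = [0.1250, 0.2500, 0.1250, 0.2500, 0.2500]
t=1: π = [0.2386, 0.2273, 0.1932, 0.1591, 0.1818]
t=2: π = [0.2428, 0.2128, 0.1952, 0.1963, 0.1529]
t=3: π = [0.2454, 0.2136, 0.1952, 0.1914, 0.1544]
t=4: π = [0.2455, 0.2133, 0.1950, 0.1925, 0.1538]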